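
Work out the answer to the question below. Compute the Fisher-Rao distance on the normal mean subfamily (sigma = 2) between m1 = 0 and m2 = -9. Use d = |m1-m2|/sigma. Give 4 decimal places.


On the fixed-variance normal subfamily, geodesic distance = |m1-m2|/sigma.
|0 - -9| = 9.
sigma = 2.
d = 9/2 = 4.5000

4.5000


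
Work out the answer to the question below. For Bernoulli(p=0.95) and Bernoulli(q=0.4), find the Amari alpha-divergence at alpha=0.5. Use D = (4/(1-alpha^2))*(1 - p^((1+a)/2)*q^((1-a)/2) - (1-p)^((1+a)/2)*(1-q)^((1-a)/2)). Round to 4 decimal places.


Amari alpha-divergence:
D = (4/(1-alpha^2))*(1 - p^((1+a)/2)*q^((1-a)/2) - (1-p)^((1+a)/2)*(1-q)^((1-a)/2)).
alpha = 0.5, p = 0.95, q = 0.4.
e1 = (1+alpha)/2 = 0.75, e2 = (1-alpha)/2 = 0.25.
t1 = p^e1 * q^e2 = 0.95^0.75 * 0.4^0.25 = 0.765258.
t2 = (1-p)^e1 * (1-q)^e2 = 0.05^0.75 * 0.6^0.25 = 0.09306.
4/(1-alpha^2) = 5.333333.
D = 5.333333*(1 - 0.765258 - 0.09306) = 0.7556

0.7556


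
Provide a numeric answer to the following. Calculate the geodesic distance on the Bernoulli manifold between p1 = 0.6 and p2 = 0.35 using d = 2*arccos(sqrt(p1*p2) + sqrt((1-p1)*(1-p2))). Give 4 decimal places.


Geodesic distance on Bernoulli manifold:
d(p1,p2) = 2*arccos(sqrt(p1*p2) + sqrt((1-p1)*(1-p2))).
sqrt(p1*p2) = sqrt(0.6*0.35) = 0.458258.
sqrt((1-p1)*(1-p2)) = sqrt(0.4*0.65) = 0.509902.
arg = 0.458258 + 0.509902 = 0.96816.
d = 2*arccos(0.96816) = 0.5061

0.5061


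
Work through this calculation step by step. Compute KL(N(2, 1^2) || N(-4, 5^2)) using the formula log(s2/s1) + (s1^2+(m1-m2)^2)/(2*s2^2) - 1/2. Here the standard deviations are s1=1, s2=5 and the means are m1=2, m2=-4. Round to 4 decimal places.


KL divergence between normal distributions:
KL = log(s2/s1) + (s1^2 + (m1-m2)^2)/(2*s2^2) - 1/2.
log(5/1) = 1.609438.
(1^2 + (2--4)^2)/(2*5^2) = (1 + 36)/50 = 0.74.
KL = 1.609438 + 0.74 - 0.5 = 1.8494

1.8494


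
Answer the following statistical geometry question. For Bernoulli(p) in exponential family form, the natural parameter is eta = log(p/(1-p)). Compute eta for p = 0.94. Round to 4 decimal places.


Natural parameter for Bernoulli: eta = log(p/(1-p)).
p = 0.94, 1-p = 0.06.
p/(1-p) = 15.666667.
eta = log(15.666667) = 2.7515

2.7515


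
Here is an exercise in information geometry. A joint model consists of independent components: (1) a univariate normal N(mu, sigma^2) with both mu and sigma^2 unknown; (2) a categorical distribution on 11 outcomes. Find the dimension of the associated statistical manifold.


The dimension of a statistical manifold equals the number of free
(independent) real parameters of the model. For a product of independent
blocks the parameter counts add.
- normal (mu, sigma^2): 2.
- categorical on 11 outcomes (probabilities sum to 1): 11-1 = 10.
Total = 2 + 10 = 12.
Dimension = 12

12


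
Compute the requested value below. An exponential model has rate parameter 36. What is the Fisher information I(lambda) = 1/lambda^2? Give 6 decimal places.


Fisher information for exponential: I(lambda) = 1/lambda^2.
lambda = 36, lambda^2 = 1296.
I = 1/1296 = 0.000772

0.000772


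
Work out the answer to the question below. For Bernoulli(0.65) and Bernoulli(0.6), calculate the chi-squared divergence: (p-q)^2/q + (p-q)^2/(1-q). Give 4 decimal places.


Chi-squared divergence between Bernoulli distributions:
chi^2 = (p-q)^2/q + (p-q)^2/(1-q).
p = 0.65, q = 0.6, p-q = 0.05.
(p-q)^2 = 0.0025.
term1 = 0.0025/0.6 = 0.004167.
term2 = 0.0025/0.4 = 0.00625.
chi^2 = 0.004167 + 0.00625 = 0.0104

0.0104


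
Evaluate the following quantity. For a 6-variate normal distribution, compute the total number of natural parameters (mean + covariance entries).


Exponential family dimension calculation:
For 6-dim MVN: mean has 6 params, covariance has 6*7/2 = 21 unique entries.
Total dim = 6 + 21 = 27.

27


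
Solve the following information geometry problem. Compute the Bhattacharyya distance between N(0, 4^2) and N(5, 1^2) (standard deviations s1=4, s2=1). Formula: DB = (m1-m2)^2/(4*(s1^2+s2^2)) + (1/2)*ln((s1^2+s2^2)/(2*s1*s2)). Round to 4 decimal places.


Bhattacharyya distance between two Gaussians:
DB = (m1-m2)^2/(4*(s1^2+s2^2)) + (1/2)*ln((s1^2+s2^2)/(2*s1*s2)).
(m1-m2)^2 = (-5)^2 = 25.
s1^2+s2^2 = 16 + 1 = 17.
term1 = 25/68 = 0.367647.
term2 = 0.5*ln(17/8.0) = 0.376886.
DB = 0.367647 + 0.376886 = 0.7445

0.7445


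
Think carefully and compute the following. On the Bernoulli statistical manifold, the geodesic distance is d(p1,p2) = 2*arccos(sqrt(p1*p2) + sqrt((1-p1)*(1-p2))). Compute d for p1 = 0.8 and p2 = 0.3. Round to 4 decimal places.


Geodesic distance on Bernoulli manifold:
d(p1,p2) = 2*arccos(sqrt(p1*p2) + sqrt((1-p1)*(1-p2))).
sqrt(p1*p2) = sqrt(0.8*0.3) = 0.489898.
sqrt((1-p1)*(1-p2)) = sqrt(0.2*0.7) = 0.374166.
arg = 0.489898 + 0.374166 = 0.864064.
d = 2*arccos(0.864064) = 1.0550

1.0550


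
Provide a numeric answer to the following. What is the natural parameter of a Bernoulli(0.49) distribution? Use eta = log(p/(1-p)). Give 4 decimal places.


Natural parameter for Bernoulli: eta = log(p/(1-p)).
p = 0.49, 1-p = 0.51.
p/(1-p) = 0.960784.
eta = log(0.960784) = -0.0400

-0.0400


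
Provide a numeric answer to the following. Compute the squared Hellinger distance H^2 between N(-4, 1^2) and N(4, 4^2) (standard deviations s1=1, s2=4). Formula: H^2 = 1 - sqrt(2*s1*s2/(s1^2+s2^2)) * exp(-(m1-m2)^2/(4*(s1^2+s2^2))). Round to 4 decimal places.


Squared Hellinger distance for Gaussians:
H^2 = 1 - sqrt(2*s1*s2/(s1^2+s2^2)) * exp(-(m1-m2)^2/(4*(s1^2+s2^2))).
s1^2 = 1, s2^2 = 16, s1^2+s2^2 = 17.
sqrt(2*1*4/(17)) = 0.685994.
(m1-m2)^2 = (-8)^2 = 64.
exp(-64/(4*17)) = exp(-0.941176) = 0.390169.
H^2 = 1 - 0.685994*0.390169 = 0.7323

0.7323


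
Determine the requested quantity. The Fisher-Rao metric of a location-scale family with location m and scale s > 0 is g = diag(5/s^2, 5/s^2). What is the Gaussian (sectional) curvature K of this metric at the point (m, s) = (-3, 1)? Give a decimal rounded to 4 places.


The metric has the form g = (A dm^2 + B ds^2)/s^2 with A = 5, B = 5.
Substitute u = sqrt(A/B)*m: g = B*(du^2 + ds^2)/s^2, i.e. B times the
Poincare upper half-plane metric, which has constant Gaussian curvature -1.
Scaling a 2D metric by a constant c divides the Gaussian curvature by c,
so K = -1/B = -1/(5) = -0.2000 everywhere (the point (m, s) = (-3, 1) is irrelevant:
the curvature is constant).
The requested Gaussian curvature is K = -0.2000.

-0.2000


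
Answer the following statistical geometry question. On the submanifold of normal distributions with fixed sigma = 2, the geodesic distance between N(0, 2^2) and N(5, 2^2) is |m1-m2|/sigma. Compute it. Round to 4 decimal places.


On the fixed-variance normal subfamily, geodesic distance = |m1-m2|/sigma.
|0 - 5| = 5.
sigma = 2.
d = 5/2 = 2.5000

2.5000


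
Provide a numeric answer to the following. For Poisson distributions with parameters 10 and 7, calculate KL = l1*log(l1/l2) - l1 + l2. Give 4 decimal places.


KL divergence for Poisson:
KL = l1*log(l1/l2) - l1 + l2.
l1 = 10, l2 = 7.
log(10/7) = 0.356675.
l1*log(l1/l2) = 10 * 0.356675 = 3.566749.
KL = 3.566749 - 10 + 7 = 0.5667

0.5667


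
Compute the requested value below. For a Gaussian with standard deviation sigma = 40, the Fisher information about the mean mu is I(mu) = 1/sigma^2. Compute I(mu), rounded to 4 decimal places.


The Fisher information for the mean of a normal distribution is I(mu) = 1/sigma^2.
sigma = 40, so sigma^2 = 1600.
I(mu) = 1/1600 = 0.0006

0.0006


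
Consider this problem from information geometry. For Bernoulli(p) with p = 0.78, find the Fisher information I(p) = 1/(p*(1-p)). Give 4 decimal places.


For Bernoulli(p), Fisher information is I(p) = 1/(p*(1-p)).
p = 0.78, 1-p = 0.22.
p*(1-p) = 0.1716.
I(p) = 1/0.1716 = 5.8275

5.8275


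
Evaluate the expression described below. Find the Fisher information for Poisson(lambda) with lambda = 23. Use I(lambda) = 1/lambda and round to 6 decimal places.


Fisher information for Poisson: I(lambda) = 1/lambda.
lambda = 23.
I(lambda) = 1/23 = 0.043478

0.043478


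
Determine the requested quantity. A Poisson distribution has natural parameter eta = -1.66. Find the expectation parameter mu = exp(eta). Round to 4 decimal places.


Expectation parameter for Poisson exponential family:
mu = exp(eta).
eta = -1.66.
mu = exp(-1.66) = 0.1901

0.1901


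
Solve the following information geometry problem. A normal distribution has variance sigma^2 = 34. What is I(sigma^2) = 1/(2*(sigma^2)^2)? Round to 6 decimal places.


Fisher information for variance: I(sigma^2) = 1/(2*sigma^4).
sigma^2 = 34, so sigma^4 = 1156.
I = 1/(2*1156) = 1/2312 = 0.000433

0.000433


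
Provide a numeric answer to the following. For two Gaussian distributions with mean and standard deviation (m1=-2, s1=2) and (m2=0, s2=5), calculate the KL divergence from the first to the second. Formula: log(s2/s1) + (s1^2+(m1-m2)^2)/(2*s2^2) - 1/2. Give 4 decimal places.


KL divergence between normal distributions:
KL = log(s2/s1) + (s1^2 + (m1-m2)^2)/(2*s2^2) - 1/2.
log(5/2) = 0.916291.
(2^2 + (-2-0)^2)/(2*5^2) = (4 + 4)/50 = 0.16.
KL = 0.916291 + 0.16 - 0.5 = 0.5763

0.5763


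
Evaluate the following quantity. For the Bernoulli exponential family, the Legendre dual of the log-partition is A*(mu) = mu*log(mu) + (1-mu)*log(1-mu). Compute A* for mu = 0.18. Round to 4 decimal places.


Legendre transform for Bernoulli:
A*(mu) = mu*log(mu) + (1-mu)*log(1-mu).
mu = 0.18, 1-mu = 0.82.
mu*log(mu) = 0.18*log(0.18) = -0.308664.
(1-mu)*log(1-mu) = 0.82*log(0.82) = -0.16273.
A* = -0.308664 + -0.16273 = -0.4714

-0.4714


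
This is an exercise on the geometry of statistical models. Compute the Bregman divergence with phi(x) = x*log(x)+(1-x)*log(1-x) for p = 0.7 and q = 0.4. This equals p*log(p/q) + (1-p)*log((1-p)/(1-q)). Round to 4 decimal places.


Bregman divergence with negative entropy generator:
D = p*log(p/q) + (1-p)*log((1-p)/(1-q)).
p = 0.7, q = 0.4.
p*log(p/q) = 0.7*log(0.7/0.4) = 0.391731.
(1-p)*log((1-p)/(1-q)) = 0.3*log(0.3/0.6) = -0.207944.
D = 0.391731 + -0.207944 = 0.1838

0.1838


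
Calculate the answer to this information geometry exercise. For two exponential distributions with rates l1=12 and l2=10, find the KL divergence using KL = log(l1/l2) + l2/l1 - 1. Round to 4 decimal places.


KL divergence for exponential family:
KL = log(l1/l2) + l2/l1 - 1.
log(12/10) = 0.182322.
10/12 = 0.833333.
KL = 0.182322 + 0.833333 - 1 = 0.0157

0.0157


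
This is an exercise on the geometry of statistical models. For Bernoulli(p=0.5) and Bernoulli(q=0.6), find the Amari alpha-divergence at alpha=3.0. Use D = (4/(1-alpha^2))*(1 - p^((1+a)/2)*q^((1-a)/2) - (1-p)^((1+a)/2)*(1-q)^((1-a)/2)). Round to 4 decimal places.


Amari alpha-divergence:
D = (4/(1-alpha^2))*(1 - p^((1+a)/2)*q^((1-a)/2) - (1-p)^((1+a)/2)*(1-q)^((1-a)/2)).
alpha = 3.0, p = 0.5, q = 0.6.
e1 = (1+alpha)/2 = 2.0, e2 = (1-alpha)/2 = -1.0.
t1 = p^e1 * q^e2 = 0.5^2.0 * 0.6^-1.0 = 0.416667.
t2 = (1-p)^e1 * (1-q)^e2 = 0.5^2.0 * 0.4^-1.0 = 0.625.
4/(1-alpha^2) = -0.5.
D = -0.5*(1 - 0.416667 - 0.625) = 0.0208

0.0208


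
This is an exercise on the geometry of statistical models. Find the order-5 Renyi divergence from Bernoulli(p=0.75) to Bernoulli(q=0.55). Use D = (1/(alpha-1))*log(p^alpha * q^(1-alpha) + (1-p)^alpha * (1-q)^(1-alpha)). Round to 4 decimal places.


Renyi divergence of order alpha between Bernoulli distributions:
D = (1/(alpha-1))*log(p^alpha * q^(1-alpha) + (1-p)^alpha * (1-q)^(1-alpha)).
alpha = 5, p = 0.75, q = 0.55.
p^alpha * q^(1-alpha) = 0.75^5 * 0.55^-4 = 2.593317.
(1-p)^alpha * (1-q)^(1-alpha) = 0.25^5 * 0.45^-4 = 0.023815.
sum = 2.593317 + 0.023815 = 2.617132.
D = (1/4)*log(2.617132) = 0.2405

0.2405


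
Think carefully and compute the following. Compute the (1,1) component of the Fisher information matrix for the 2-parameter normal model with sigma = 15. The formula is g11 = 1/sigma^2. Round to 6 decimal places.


For the 2-parameter normal family, the Fisher metric has:
  g11 = 1/sigma^2, g22 = 2/sigma^2.
sigma = 15, sigma^2 = 225.
g11 = 0.004444

0.004444


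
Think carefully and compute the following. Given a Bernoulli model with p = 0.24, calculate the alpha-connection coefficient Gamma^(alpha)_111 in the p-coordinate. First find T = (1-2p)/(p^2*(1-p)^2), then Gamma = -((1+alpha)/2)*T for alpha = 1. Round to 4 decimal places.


Skewness (Amari-Chentsov) tensor: T = (1-2p)/(p^2*(1-p)^2).
p = 0.24, 1-2p = 0.52, p^2 = 0.0576, (1-p)^2 = 0.5776.
T = 0.52/(0.0576 * 0.5776) = 15.629809.
In the p-coordinate, Gamma^(alpha) = Gamma^(0) - (alpha/2)*T with Gamma^(0) = (1/2)*g'(p) = -T/2,
so Gamma^(alpha) = -((1+alpha)/2)*T.
alpha = 1, -(1+alpha)/2 = -1.0.
Gamma = -1.0 * 15.629809 = -15.6298

-15.6298


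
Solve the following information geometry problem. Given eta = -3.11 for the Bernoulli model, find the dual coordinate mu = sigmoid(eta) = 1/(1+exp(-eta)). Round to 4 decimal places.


Dual coordinate (expectation parameter) for Bernoulli:
mu = 1/(1+exp(-eta)).
eta = -3.11.
exp(-eta) = exp(3.11) = 22.421044.
mu = 1/(1+22.421044) = 0.0427

0.0427


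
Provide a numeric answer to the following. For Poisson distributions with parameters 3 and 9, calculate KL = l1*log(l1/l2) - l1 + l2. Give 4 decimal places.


KL divergence for Poisson:
KL = l1*log(l1/l2) - l1 + l2.
l1 = 3, l2 = 9.
log(3/9) = -1.098612.
l1*log(l1/l2) = 3 * -1.098612 = -3.295837.
KL = -3.295837 - 3 + 9 = 2.7042

2.7042


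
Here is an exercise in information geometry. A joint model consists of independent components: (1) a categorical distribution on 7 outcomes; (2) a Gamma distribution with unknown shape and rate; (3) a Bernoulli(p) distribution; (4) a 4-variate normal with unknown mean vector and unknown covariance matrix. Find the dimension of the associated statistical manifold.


The dimension of a statistical manifold equals the number of free
(independent) real parameters of the model. For a product of independent
blocks the parameter counts add.
- categorical on 7 outcomes (probabilities sum to 1): 7-1 = 6.
- Gamma (shape, rate): 2.
- Bernoulli (p): 1.
- 4-variate normal: 4 (mean) + 4*5/2 = 10 (symmetric covariance) = 14.
Total = 6 + 2 + 1 + 14 = 23.
Dimension = 23

23


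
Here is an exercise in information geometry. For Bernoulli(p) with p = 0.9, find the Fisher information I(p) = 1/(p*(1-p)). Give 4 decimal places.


For Bernoulli(p), Fisher information is I(p) = 1/(p*(1-p)).
p = 0.9, 1-p = 0.1.
p*(1-p) = 0.09.
I(p) = 1/0.09 = 11.1111

11.1111


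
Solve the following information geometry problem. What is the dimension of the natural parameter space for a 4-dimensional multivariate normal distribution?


Exponential family dimension calculation:
For 4-dim MVN: mean has 4 params, covariance has 4*5/2 = 10 unique entries.
Total dim = 4 + 10 = 14.

14


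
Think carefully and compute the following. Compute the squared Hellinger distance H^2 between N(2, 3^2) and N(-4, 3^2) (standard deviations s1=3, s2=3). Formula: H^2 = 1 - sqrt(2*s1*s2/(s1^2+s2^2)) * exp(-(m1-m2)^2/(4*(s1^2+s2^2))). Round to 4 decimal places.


Squared Hellinger distance for Gaussians:
H^2 = 1 - sqrt(2*s1*s2/(s1^2+s2^2)) * exp(-(m1-m2)^2/(4*(s1^2+s2^2))).
s1^2 = 9, s2^2 = 9, s1^2+s2^2 = 18.
sqrt(2*3*3/(18)) = 1.0.
(m1-m2)^2 = (6)^2 = 36.
exp(-36/(4*18)) = exp(-0.5) = 0.606531.
H^2 = 1 - 1.0*0.606531 = 0.3935

0.3935


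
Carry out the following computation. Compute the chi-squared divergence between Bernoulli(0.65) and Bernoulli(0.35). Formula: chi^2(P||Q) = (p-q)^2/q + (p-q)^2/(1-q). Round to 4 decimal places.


Chi-squared divergence between Bernoulli distributions:
chi^2 = (p-q)^2/q + (p-q)^2/(1-q).
p = 0.65, q = 0.35, p-q = 0.3.
(p-q)^2 = 0.09.
term1 = 0.09/0.35 = 0.257143.
term2 = 0.09/0.65 = 0.138462.
chi^2 = 0.257143 + 0.138462 = 0.3956

0.3956


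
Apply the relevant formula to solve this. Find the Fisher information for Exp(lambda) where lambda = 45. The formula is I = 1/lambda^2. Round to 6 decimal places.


Fisher information for exponential: I(lambda) = 1/lambda^2.
lambda = 45, lambda^2 = 2025.
I = 1/2025 = 0.000494

0.000494


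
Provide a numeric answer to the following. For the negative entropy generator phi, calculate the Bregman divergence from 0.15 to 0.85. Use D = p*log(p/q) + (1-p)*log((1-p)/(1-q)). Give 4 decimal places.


Bregman divergence with negative entropy generator:
D = p*log(p/q) + (1-p)*log((1-p)/(1-q)).
p = 0.15, q = 0.85.
p*log(p/q) = 0.15*log(0.15/0.85) = -0.26019.
(1-p)*log((1-p)/(1-q)) = 0.85*log(0.85/0.15) = 1.474411.
D = -0.26019 + 1.474411 = 1.2142

1.2142


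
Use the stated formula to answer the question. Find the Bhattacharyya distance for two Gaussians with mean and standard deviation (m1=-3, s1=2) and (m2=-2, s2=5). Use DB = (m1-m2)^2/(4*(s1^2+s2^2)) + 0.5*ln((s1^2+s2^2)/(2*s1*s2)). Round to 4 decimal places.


Bhattacharyya distance between two Gaussians:
DB = (m1-m2)^2/(4*(s1^2+s2^2)) + (1/2)*ln((s1^2+s2^2)/(2*s1*s2)).
(m1-m2)^2 = (-1)^2 = 1.
s1^2+s2^2 = 4 + 25 = 29.
term1 = 1/116 = 0.008621.
term2 = 0.5*ln(29/20.0) = 0.185782.
DB = 0.008621 + 0.185782 = 0.1944

0.1944


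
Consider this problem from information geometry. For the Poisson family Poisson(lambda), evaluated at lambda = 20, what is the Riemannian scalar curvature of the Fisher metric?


This family has a single free parameter, so its statistical manifold
is 1-dimensional. The Riemann curvature tensor of any 1-dimensional
Riemannian manifold vanishes identically, so R = 0.

0


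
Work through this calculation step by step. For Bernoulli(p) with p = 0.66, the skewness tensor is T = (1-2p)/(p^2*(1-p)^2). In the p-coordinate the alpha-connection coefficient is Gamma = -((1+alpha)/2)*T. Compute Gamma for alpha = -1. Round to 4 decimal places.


Skewness (Amari-Chentsov) tensor: T = (1-2p)/(p^2*(1-p)^2).
p = 0.66, 1-2p = -0.32, p^2 = 0.4356, (1-p)^2 = 0.1156.
T = -0.32/(0.4356 * 0.1156) = -6.354835.
In the p-coordinate, Gamma^(alpha) = Gamma^(0) - (alpha/2)*T with Gamma^(0) = (1/2)*g'(p) = -T/2,
so Gamma^(alpha) = -((1+alpha)/2)*T.
alpha = -1, -(1+alpha)/2 = 0.0.
Gamma = 0.0 * -6.354835 = 0.0000

0.0000


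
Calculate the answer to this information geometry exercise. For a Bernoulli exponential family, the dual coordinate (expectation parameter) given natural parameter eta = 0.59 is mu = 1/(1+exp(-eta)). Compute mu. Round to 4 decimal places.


Dual coordinate (expectation parameter) for Bernoulli:
mu = 1/(1+exp(-eta)).
eta = 0.59.
exp(-eta) = exp(-0.59) = 0.554327.
mu = 1/(1+0.554327) = 0.6434

0.6434


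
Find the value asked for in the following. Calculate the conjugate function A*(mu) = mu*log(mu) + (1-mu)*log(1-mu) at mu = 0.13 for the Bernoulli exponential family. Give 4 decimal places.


Legendre transform for Bernoulli:
A*(mu) = mu*log(mu) + (1-mu)*log(1-mu).
mu = 0.13, 1-mu = 0.87.
mu*log(mu) = 0.13*log(0.13) = -0.265229.
(1-mu)*log(1-mu) = 0.87*log(0.87) = -0.121158.
A* = -0.265229 + -0.121158 = -0.3864

-0.3864


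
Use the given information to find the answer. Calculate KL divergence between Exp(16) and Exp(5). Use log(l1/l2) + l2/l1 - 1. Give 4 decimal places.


KL divergence for exponential family:
KL = log(l1/l2) + l2/l1 - 1.
log(16/5) = 1.163151.
5/16 = 0.3125.
KL = 1.163151 + 0.3125 - 1 = 0.4757

0.4757


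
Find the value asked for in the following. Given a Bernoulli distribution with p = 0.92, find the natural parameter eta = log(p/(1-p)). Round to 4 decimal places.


Natural parameter for Bernoulli: eta = log(p/(1-p)).
p = 0.92, 1-p = 0.08.
p/(1-p) = 11.5.
eta = log(11.5) = 2.4423

2.4423


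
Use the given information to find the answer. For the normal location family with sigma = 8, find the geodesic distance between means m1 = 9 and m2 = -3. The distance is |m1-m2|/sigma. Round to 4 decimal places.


On the fixed-variance normal subfamily, geodesic distance = |m1-m2|/sigma.
|9 - -3| = 12.
sigma = 8.
d = 12/8 = 1.5000

1.5000


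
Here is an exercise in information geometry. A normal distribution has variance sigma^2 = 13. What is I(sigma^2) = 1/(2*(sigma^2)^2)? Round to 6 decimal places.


Fisher information for variance: I(sigma^2) = 1/(2*sigma^4).
sigma^2 = 13, so sigma^4 = 169.
I = 1/(2*169) = 1/338 = 0.002959

0.002959


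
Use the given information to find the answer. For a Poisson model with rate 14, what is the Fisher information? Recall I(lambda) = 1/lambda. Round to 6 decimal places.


Fisher information for Poisson: I(lambda) = 1/lambda.
lambda = 14.
I(lambda) = 1/14 = 0.071429

0.071429


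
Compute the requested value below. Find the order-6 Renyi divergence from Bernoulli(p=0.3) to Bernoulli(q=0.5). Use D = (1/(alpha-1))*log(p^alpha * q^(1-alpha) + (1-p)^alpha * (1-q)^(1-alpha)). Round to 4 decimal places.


Renyi divergence of order alpha between Bernoulli distributions:
D = (1/(alpha-1))*log(p^alpha * q^(1-alpha) + (1-p)^alpha * (1-q)^(1-alpha)).
alpha = 6, p = 0.3, q = 0.5.
p^alpha * q^(1-alpha) = 0.3^6 * 0.5^-5 = 0.023328.
(1-p)^alpha * (1-q)^(1-alpha) = 0.7^6 * 0.5^-5 = 3.764768.
sum = 0.023328 + 3.764768 = 3.788096.
D = (1/5)*log(3.788096) = 0.2664

0.2664


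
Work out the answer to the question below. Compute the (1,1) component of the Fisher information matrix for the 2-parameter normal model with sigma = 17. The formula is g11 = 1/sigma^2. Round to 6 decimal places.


For the 2-parameter normal family, the Fisher metric has:
  g11 = 1/sigma^2, g22 = 2/sigma^2.
sigma = 17, sigma^2 = 289.
g11 = 0.003460

0.003460


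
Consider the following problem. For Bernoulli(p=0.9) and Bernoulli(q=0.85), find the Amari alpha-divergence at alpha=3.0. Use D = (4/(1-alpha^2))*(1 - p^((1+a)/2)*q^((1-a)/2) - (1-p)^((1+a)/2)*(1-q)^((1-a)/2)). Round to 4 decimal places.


Amari alpha-divergence:
D = (4/(1-alpha^2))*(1 - p^((1+a)/2)*q^((1-a)/2) - (1-p)^((1+a)/2)*(1-q)^((1-a)/2)).
alpha = 3.0, p = 0.9, q = 0.85.
e1 = (1+alpha)/2 = 2.0, e2 = (1-alpha)/2 = -1.0.
t1 = p^e1 * q^e2 = 0.9^2.0 * 0.85^-1.0 = 0.952941.
t2 = (1-p)^e1 * (1-q)^e2 = 0.1^2.0 * 0.15^-1.0 = 0.066667.
4/(1-alpha^2) = -0.5.
D = -0.5*(1 - 0.952941 - 0.066667) = 0.0098

0.0098


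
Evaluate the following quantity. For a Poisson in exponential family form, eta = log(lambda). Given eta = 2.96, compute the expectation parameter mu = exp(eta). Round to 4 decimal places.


Expectation parameter for Poisson exponential family:
mu = exp(eta).
eta = 2.96.
mu = exp(2.96) = 19.2980

19.2980


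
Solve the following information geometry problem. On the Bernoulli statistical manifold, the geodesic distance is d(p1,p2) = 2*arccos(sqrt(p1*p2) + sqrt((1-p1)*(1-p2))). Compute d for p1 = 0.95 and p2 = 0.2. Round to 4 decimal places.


Geodesic distance on Bernoulli manifold:
d(p1,p2) = 2*arccos(sqrt(p1*p2) + sqrt((1-p1)*(1-p2))).
sqrt(p1*p2) = sqrt(0.95*0.2) = 0.43589.
sqrt((1-p1)*(1-p2)) = sqrt(0.05*0.8) = 0.2.
arg = 0.43589 + 0.2 = 0.63589.
d = 2*arccos(0.63589) = 1.7633

1.7633


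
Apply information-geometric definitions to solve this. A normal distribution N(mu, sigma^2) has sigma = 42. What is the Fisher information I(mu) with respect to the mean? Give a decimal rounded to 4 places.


The Fisher information for the mean of a normal distribution is I(mu) = 1/sigma^2.
sigma = 42, so sigma^2 = 1764.
I(mu) = 1/1764 = 0.0006

0.0006


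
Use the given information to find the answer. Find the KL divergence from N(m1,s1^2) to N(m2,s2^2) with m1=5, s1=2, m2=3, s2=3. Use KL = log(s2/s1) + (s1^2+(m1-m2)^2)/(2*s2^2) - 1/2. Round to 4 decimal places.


KL divergence between normal distributions:
KL = log(s2/s1) + (s1^2 + (m1-m2)^2)/(2*s2^2) - 1/2.
log(3/2) = 0.405465.
(2^2 + (5-3)^2)/(2*3^2) = (4 + 4)/18 = 0.444444.
KL = 0.405465 + 0.444444 - 0.5 = 0.3499

0.3499


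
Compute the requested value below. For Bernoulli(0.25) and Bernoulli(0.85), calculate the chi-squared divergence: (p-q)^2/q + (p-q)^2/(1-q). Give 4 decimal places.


Chi-squared divergence between Bernoulli distributions:
chi^2 = (p-q)^2/q + (p-q)^2/(1-q).
p = 0.25, q = 0.85, p-q = -0.6.
(p-q)^2 = 0.36.
term1 = 0.36/0.85 = 0.423529.
term2 = 0.36/0.15 = 2.4.
chi^2 = 0.423529 + 2.4 = 2.8235

2.8235


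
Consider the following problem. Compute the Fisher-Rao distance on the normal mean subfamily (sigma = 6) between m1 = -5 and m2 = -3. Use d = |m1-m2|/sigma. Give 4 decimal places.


On the fixed-variance normal subfamily, geodesic distance = |m1-m2|/sigma.
|-5 - -3| = 2.
sigma = 6.
d = 2/6 = 0.3333

0.3333


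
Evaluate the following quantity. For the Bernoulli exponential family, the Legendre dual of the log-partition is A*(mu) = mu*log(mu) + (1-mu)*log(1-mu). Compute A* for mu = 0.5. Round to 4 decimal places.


Legendre transform for Bernoulli:
A*(mu) = mu*log(mu) + (1-mu)*log(1-mu).
mu = 0.5, 1-mu = 0.5.
mu*log(mu) = 0.5*log(0.5) = -0.346574.
(1-mu)*log(1-mu) = 0.5*log(0.5) = -0.346574.
A* = -0.346574 + -0.346574 = -0.6931

-0.6931


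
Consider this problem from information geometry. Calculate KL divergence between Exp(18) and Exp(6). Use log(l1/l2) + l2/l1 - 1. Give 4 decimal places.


KL divergence for exponential family:
KL = log(l1/l2) + l2/l1 - 1.
log(18/6) = 1.098612.
6/18 = 0.333333.
KL = 1.098612 + 0.333333 - 1 = 0.4319

0.4319


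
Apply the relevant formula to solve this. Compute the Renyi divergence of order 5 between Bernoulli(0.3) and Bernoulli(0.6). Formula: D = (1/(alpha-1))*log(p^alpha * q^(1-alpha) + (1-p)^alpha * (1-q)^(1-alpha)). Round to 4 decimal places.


Renyi divergence of order alpha between Bernoulli distributions:
D = (1/(alpha-1))*log(p^alpha * q^(1-alpha) + (1-p)^alpha * (1-q)^(1-alpha)).
alpha = 5, p = 0.3, q = 0.6.
p^alpha * q^(1-alpha) = 0.3^5 * 0.6^-4 = 0.01875.
(1-p)^alpha * (1-q)^(1-alpha) = 0.7^5 * 0.4^-4 = 6.565234.
sum = 0.01875 + 6.565234 = 6.583984.
D = (1/4)*log(6.583984) = 0.4712

0.4712


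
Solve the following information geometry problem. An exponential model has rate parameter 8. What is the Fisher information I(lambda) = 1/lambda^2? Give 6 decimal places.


Fisher information for exponential: I(lambda) = 1/lambda^2.
lambda = 8, lambda^2 = 64.
I = 1/64 = 0.015625

0.015625


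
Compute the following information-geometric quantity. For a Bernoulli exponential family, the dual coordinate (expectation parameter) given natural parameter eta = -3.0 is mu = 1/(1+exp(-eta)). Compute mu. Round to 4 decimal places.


Dual coordinate (expectation parameter) for Bernoulli:
mu = 1/(1+exp(-eta)).
eta = -3.0.
exp(-eta) = exp(3.0) = 20.085537.
mu = 1/(1+20.085537) = 0.0474

0.0474


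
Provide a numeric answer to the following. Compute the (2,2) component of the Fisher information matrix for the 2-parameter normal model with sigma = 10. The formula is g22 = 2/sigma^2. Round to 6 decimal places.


For the 2-parameter normal family, the Fisher metric has:
  g11 = 1/sigma^2, g22 = 2/sigma^2.
sigma = 10, sigma^2 = 100.
g22 = 0.020000

0.020000


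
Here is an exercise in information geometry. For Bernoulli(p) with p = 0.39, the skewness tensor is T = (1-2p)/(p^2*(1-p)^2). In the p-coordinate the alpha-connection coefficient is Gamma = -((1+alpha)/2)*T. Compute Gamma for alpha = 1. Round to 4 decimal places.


Skewness (Amari-Chentsov) tensor: T = (1-2p)/(p^2*(1-p)^2).
p = 0.39, 1-2p = 0.22, p^2 = 0.1521, (1-p)^2 = 0.3721.
T = 0.22/(0.1521 * 0.3721) = 3.887172.
In the p-coordinate, Gamma^(alpha) = Gamma^(0) - (alpha/2)*T with Gamma^(0) = (1/2)*g'(p) = -T/2,
so Gamma^(alpha) = -((1+alpha)/2)*T.
alpha = 1, -(1+alpha)/2 = -1.0.
Gamma = -1.0 * 3.887172 = -3.8872

-3.8872


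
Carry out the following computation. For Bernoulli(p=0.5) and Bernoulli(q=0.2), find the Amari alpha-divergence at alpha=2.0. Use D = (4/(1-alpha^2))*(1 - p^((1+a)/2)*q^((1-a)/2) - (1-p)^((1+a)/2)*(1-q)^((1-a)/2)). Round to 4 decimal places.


Amari alpha-divergence:
D = (4/(1-alpha^2))*(1 - p^((1+a)/2)*q^((1-a)/2) - (1-p)^((1+a)/2)*(1-q)^((1-a)/2)).
alpha = 2.0, p = 0.5, q = 0.2.
e1 = (1+alpha)/2 = 1.5, e2 = (1-alpha)/2 = -0.5.
t1 = p^e1 * q^e2 = 0.5^1.5 * 0.2^-0.5 = 0.790569.
t2 = (1-p)^e1 * (1-q)^e2 = 0.5^1.5 * 0.8^-0.5 = 0.395285.
4/(1-alpha^2) = -1.333333.
D = -1.333333*(1 - 0.790569 - 0.395285) = 0.2478

0.2478


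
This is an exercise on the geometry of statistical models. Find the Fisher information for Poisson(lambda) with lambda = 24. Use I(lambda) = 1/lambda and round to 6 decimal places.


Fisher information for Poisson: I(lambda) = 1/lambda.
lambda = 24.
I(lambda) = 1/24 = 0.041667

0.041667


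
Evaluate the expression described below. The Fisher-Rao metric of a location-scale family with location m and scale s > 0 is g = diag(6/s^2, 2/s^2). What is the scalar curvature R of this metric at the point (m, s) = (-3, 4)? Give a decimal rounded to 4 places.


The metric has the form g = (A dm^2 + B ds^2)/s^2 with A = 6, B = 2.
Substitute u = sqrt(A/B)*m: g = B*(du^2 + ds^2)/s^2, i.e. B times the
Poincare upper half-plane metric, which has constant Gaussian curvature -1.
Scaling a 2D metric by a constant c divides the Gaussian curvature by c,
so K = -1/B = -1/(2) = -0.5000 everywhere (the point (m, s) = (-3, 4) is irrelevant:
the curvature is constant).
Scalar curvature in dimension 2: R = 2K = -2/(2) = -1.0000.

-1.0000


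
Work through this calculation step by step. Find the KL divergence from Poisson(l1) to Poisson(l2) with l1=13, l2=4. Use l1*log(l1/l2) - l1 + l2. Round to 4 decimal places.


KL divergence for Poisson:
KL = l1*log(l1/l2) - l1 + l2.
l1 = 13, l2 = 4.
log(13/4) = 1.178655.
l1*log(l1/l2) = 13 * 1.178655 = 15.322515.
KL = 15.322515 - 13 + 4 = 6.3225

6.3225


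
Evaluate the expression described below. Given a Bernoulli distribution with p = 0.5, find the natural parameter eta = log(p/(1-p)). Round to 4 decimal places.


Natural parameter for Bernoulli: eta = log(p/(1-p)).
p = 0.5, 1-p = 0.5.
p/(1-p) = 1.0.
eta = log(1.0) = 0.0000

0.0000


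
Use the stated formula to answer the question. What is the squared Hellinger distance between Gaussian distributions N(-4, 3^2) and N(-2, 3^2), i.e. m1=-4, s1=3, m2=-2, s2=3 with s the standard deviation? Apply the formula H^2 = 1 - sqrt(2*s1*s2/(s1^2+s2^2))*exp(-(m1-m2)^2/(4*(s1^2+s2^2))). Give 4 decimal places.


Squared Hellinger distance for Gaussians:
H^2 = 1 - sqrt(2*s1*s2/(s1^2+s2^2)) * exp(-(m1-m2)^2/(4*(s1^2+s2^2))).
s1^2 = 9, s2^2 = 9, s1^2+s2^2 = 18.
sqrt(2*3*3/(18)) = 1.0.
(m1-m2)^2 = (-2)^2 = 4.
exp(-4/(4*18)) = exp(-0.055556) = 0.945959.
H^2 = 1 - 1.0*0.945959 = 0.0540

0.0540


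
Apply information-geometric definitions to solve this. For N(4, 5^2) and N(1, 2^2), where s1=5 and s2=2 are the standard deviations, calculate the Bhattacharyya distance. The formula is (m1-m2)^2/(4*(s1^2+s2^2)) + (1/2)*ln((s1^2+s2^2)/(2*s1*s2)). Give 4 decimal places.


Bhattacharyya distance between two Gaussians:
DB = (m1-m2)^2/(4*(s1^2+s2^2)) + (1/2)*ln((s1^2+s2^2)/(2*s1*s2)).
(m1-m2)^2 = (3)^2 = 9.
s1^2+s2^2 = 25 + 4 = 29.
term1 = 9/116 = 0.077586.
term2 = 0.5*ln(29/20.0) = 0.185782.
DB = 0.077586 + 0.185782 = 0.2634

0.2634


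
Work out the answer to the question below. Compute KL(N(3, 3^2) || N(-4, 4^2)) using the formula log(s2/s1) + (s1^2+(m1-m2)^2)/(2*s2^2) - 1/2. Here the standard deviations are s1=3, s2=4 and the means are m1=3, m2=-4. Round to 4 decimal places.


KL divergence between normal distributions:
KL = log(s2/s1) + (s1^2 + (m1-m2)^2)/(2*s2^2) - 1/2.
log(4/3) = 0.287682.
(3^2 + (3--4)^2)/(2*4^2) = (9 + 49)/32 = 1.8125.
KL = 0.287682 + 1.8125 - 0.5 = 1.6002

1.6002


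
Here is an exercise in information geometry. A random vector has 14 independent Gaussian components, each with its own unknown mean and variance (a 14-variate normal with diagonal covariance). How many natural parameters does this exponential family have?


Exponential family dimension calculation:
Each univariate normal has two natural parameters (mu/sigma^2 and -1/(2 sigma^2)).
With 14 independent components, dim = 2 * 14 = 28.

28


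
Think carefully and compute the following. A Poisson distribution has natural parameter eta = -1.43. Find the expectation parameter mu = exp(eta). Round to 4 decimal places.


Expectation parameter for Poisson exponential family:
mu = exp(eta).
eta = -1.43.
mu = exp(-1.43) = 0.2393

0.2393


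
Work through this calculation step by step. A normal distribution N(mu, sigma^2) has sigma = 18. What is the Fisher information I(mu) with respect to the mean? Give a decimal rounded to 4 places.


The Fisher information for the mean of a normal distribution is I(mu) = 1/sigma^2.
sigma = 18, so sigma^2 = 324.
I(mu) = 1/324 = 0.0031

0.0031


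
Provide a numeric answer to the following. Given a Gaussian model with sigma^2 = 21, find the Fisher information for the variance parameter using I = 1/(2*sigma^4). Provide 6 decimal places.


Fisher information for variance: I(sigma^2) = 1/(2*sigma^4).
sigma^2 = 21, so sigma^4 = 441.
I = 1/(2*441) = 1/882 = 0.001134

0.001134


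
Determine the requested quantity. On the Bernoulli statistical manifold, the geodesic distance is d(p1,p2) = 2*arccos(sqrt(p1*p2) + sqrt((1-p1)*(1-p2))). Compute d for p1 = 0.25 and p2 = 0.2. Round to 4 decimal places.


Geodesic distance on Bernoulli manifold:
d(p1,p2) = 2*arccos(sqrt(p1*p2) + sqrt((1-p1)*(1-p2))).
sqrt(p1*p2) = sqrt(0.25*0.2) = 0.223607.
sqrt((1-p1)*(1-p2)) = sqrt(0.75*0.8) = 0.774597.
arg = 0.223607 + 0.774597 = 0.998203.
d = 2*arccos(0.998203) = 0.1199

0.1199


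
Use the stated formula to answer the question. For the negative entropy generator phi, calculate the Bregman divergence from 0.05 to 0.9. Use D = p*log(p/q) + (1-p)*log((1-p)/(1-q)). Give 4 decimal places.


Bregman divergence with negative entropy generator:
D = p*log(p/q) + (1-p)*log((1-p)/(1-q)).
p = 0.05, q = 0.9.
p*log(p/q) = 0.05*log(0.05/0.9) = -0.144519.
(1-p)*log((1-p)/(1-q)) = 0.95*log(0.95/0.1) = 2.138727.
D = -0.144519 + 2.138727 = 1.9942

1.9942


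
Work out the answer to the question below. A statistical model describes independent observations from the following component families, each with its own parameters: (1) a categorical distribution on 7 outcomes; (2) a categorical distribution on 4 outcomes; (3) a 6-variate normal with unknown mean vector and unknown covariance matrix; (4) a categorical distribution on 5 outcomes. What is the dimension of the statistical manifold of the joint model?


The dimension of a statistical manifold equals the number of free
(independent) real parameters of the model. For a product of independent
blocks the parameter counts add.
- categorical on 7 outcomes (probabilities sum to 1): 7-1 = 6.
- categorical on 4 outcomes (probabilities sum to 1): 4-1 = 3.
- 6-variate normal: 6 (mean) + 6*7/2 = 21 (symmetric covariance) = 27.
- categorical on 5 outcomes (probabilities sum to 1): 5-1 = 4.
Total = 6 + 3 + 27 + 4 = 40.
Dimension = 40

40


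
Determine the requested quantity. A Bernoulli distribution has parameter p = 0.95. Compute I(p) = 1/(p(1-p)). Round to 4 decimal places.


For Bernoulli(p), Fisher information is I(p) = 1/(p*(1-p)).
p = 0.95, 1-p = 0.05.
p*(1-p) = 0.0475.
I(p) = 1/0.0475 = 21.0526

21.0526


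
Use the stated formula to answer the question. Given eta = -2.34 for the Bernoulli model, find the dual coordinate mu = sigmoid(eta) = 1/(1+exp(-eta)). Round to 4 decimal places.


Dual coordinate (expectation parameter) for Bernoulli:
mu = 1/(1+exp(-eta)).
eta = -2.34.
exp(-eta) = exp(2.34) = 10.381237.
mu = 1/(1+10.381237) = 0.0879

0.0879


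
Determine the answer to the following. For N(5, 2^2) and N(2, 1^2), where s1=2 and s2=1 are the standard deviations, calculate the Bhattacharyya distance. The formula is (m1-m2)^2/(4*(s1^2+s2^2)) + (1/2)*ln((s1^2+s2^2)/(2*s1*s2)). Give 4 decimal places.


Bhattacharyya distance between two Gaussians:
DB = (m1-m2)^2/(4*(s1^2+s2^2)) + (1/2)*ln((s1^2+s2^2)/(2*s1*s2)).
(m1-m2)^2 = (3)^2 = 9.
s1^2+s2^2 = 4 + 1 = 5.
term1 = 9/20 = 0.45.
term2 = 0.5*ln(5/4.0) = 0.111572.
DB = 0.45 + 0.111572 = 0.5616

0.5616


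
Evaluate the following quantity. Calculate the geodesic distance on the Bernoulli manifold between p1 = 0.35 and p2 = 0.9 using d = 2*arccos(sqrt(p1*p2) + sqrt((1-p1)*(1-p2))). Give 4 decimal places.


Geodesic distance on Bernoulli manifold:
d(p1,p2) = 2*arccos(sqrt(p1*p2) + sqrt((1-p1)*(1-p2))).
sqrt(p1*p2) = sqrt(0.35*0.9) = 0.561249.
sqrt((1-p1)*(1-p2)) = sqrt(0.65*0.1) = 0.254951.
arg = 0.561249 + 0.254951 = 0.8162.
d = 2*arccos(0.8162) = 1.2320

1.2320


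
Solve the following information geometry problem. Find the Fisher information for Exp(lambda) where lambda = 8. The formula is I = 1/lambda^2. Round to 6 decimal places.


Fisher information for exponential: I(lambda) = 1/lambda^2.
lambda = 8, lambda^2 = 64.
I = 1/64 = 0.015625

0.015625


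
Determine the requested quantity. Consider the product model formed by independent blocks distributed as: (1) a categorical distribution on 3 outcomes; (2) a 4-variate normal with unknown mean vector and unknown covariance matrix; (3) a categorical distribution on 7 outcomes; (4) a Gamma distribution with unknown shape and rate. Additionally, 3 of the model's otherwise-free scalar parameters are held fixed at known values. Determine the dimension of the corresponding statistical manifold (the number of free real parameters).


The dimension of a statistical manifold equals the number of free
(independent) real parameters of the model. For a product of independent
blocks the parameter counts add.
- categorical on 3 outcomes (probabilities sum to 1): 3-1 = 2.
- 4-variate normal: 4 (mean) + 4*5/2 = 10 (symmetric covariance) = 14.
- categorical on 7 outcomes (probabilities sum to 1): 7-1 = 6.
- Gamma (shape, rate): 2.
Total = 2 + 14 + 6 + 2 = 24.
3 parameter(s) fixed at known values: 24 - 3 = 21.
Dimension = 21

21


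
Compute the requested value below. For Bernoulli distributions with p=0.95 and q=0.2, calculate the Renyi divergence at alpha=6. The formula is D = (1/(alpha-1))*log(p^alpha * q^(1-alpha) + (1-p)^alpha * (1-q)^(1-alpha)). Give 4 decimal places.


Renyi divergence of order alpha between Bernoulli distributions:
D = (1/(alpha-1))*log(p^alpha * q^(1-alpha) + (1-p)^alpha * (1-q)^(1-alpha)).
alpha = 6, p = 0.95, q = 0.2.
p^alpha * q^(1-alpha) = 0.95^6 * 0.2^-5 = 2297.162158.
(1-p)^alpha * (1-q)^(1-alpha) = 0.05^6 * 0.8^-5 = 0.0.
sum = 2297.162158 + 0.0 = 2297.162158.
D = (1/5)*log(2297.162158) = 1.5479

1.5479


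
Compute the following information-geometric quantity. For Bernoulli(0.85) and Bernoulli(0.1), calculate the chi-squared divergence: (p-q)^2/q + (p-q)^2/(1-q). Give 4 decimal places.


Chi-squared divergence between Bernoulli distributions:
chi^2 = (p-q)^2/q + (p-q)^2/(1-q).
p = 0.85, q = 0.1, p-q = 0.75.
(p-q)^2 = 0.5625.
term1 = 0.5625/0.1 = 5.625.
term2 = 0.5625/0.9 = 0.625.
chi^2 = 5.625 + 0.625 = 6.2500

6.2500


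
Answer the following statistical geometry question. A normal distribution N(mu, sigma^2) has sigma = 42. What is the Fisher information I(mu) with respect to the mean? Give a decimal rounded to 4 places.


The Fisher information for the mean of a normal distribution is I(mu) = 1/sigma^2.
sigma = 42, so sigma^2 = 1764.
I(mu) = 1/1764 = 0.0006

0.0006


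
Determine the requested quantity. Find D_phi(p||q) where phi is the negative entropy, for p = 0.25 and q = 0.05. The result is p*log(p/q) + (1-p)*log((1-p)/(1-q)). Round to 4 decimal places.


Bregman divergence with negative entropy generator:
D = p*log(p/q) + (1-p)*log((1-p)/(1-q)).
p = 0.25, q = 0.05.
p*log(p/q) = 0.25*log(0.25/0.05) = 0.402359.
(1-p)*log((1-p)/(1-q)) = 0.75*log(0.75/0.95) = -0.177292.
D = 0.402359 + -0.177292 = 0.2251

0.2251


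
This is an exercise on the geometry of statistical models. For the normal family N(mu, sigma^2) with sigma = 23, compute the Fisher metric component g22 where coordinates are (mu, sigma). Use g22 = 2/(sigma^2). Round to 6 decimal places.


For the 2-parameter normal family, the Fisher metric has:
  g11 = 1/sigma^2, g22 = 2/sigma^2.
sigma = 23, sigma^2 = 529.
g22 = 0.003781

0.003781


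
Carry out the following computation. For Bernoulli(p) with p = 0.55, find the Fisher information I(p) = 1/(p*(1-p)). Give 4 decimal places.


For Bernoulli(p), Fisher information is I(p) = 1/(p*(1-p)).
p = 0.55, 1-p = 0.45.
p*(1-p) = 0.2475.
I(p) = 1/0.2475 = 4.0404

4.0404
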